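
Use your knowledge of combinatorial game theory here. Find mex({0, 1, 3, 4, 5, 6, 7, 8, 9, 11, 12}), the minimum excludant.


Set = {0, 1, 3, 4, 5, 6, 7, 8, 9, 11, 12}
0 is in the set.
1 is in the set.
2 is NOT in the set. This is the mex.
mex = 2

2


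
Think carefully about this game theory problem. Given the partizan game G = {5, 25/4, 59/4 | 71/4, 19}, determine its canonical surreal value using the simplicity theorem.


Left options: {5, 25/4, 59/4}, max = 59/4
Right options: {71/4, 19}, min = 71/4
All options are numbers and max(Left) < min(Right), so by the simplicity theorem the value is the simplest (earliest-born) number strictly between 59/4 and 71/4.
Integers 15 through 17 all lie strictly between 59/4 and 71/4.
Among integers, the simplest (lowest birthday = smallest |n|; 0 is born on day 0, +-n on day n) is 15.
No non-integer in the interval can be simpler: if x is a non-integer in the interval, then floor(x) or ceil(x) also lies in the interval (the interval contains an integer), and both are proper prefixes of x's sign expansion, i.e. born earlier. So the game value is 15.
Game value = 15

15


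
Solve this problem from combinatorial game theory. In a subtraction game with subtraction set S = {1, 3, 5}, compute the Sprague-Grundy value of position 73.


The subtraction set is S = {1, 3, 5}.
G(k) = mex{ G(k - s) : s in S, s <= k }. We compute iteratively: G(0) = 0.
G(1) = mex({0}) = 1
G(2) = mex({1}) = 0
G(3) = mex({0}) = 1
G(4) = mex({1}) = 0
G(5) = mex({0}) = 1
G(6) = mex({1}) = 0
Observe that G(2)..G(6) = 0, 1, 0, 1, 0 repeats G(0)..G(4) = 0, 1, 0, 1, 0.
For k >= max(S) = 5, G(k) is determined by the previous 5 values G(k-5)..G(k-1); a window of 5 consecutive values has recurred shifted by 2, so by induction G(k + 2) = G(k) for all k >= 0: the sequence is periodic from the start with period 2.
One period: G(0..1) = 0, 1.
73 mod 2 = 1, so G(73) = G(1) = 1.

1


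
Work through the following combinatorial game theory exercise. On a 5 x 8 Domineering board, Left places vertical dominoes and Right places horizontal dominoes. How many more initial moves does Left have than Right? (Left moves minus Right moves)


Board is 5 x 8 (rows x cols).
Left (vertical) placements: (rows-1) * cols = 4 * 8 = 32
Right (horizontal) placements: rows * (cols-1) = 5 * 7 = 35
Advantage = Left - Right = 32 - 35 = -3

-3


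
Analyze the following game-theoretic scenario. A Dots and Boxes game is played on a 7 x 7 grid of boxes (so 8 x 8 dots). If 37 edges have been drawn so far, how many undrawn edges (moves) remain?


Grid: 7 x 7 boxes, i.e. 8 rows and 8 columns of dots.
Horizontal edges: (rows + 1) * cols = 8 * 7 = 56
Vertical edges: rows * (cols + 1) = 7 * 8 = 56
Total edges: 56 + 56 = 112
Edges drawn: 37
Remaining: 112 - 37 = 75

75


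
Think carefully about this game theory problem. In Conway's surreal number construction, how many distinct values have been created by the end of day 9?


Day 0: {|} = 0 is born. Count = 1.
Day n: the number of surreal numbers born by day n is 2^(n+1) - 1.
By day 0: 2^1 - 1 = 1
By day 1: 2^2 - 1 = 3
By day 2: 2^3 - 1 = 7
By day 3: 2^4 - 1 = 15
By day 4: 2^5 - 1 = 31
By day 5: 2^6 - 1 = 63
By day 6: 2^7 - 1 = 127
By day 7: 2^8 - 1 = 255
By day 8: 2^9 - 1 = 511
By day 9: 2^10 - 1 = 1023
By day 9: 1023 surreal numbers.

1023


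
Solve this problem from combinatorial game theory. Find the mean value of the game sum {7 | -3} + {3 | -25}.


G1 = {7 | -3}, G2 = {3 | -25}
Each is a switch {a | b} with numbers a > b; its mean value is (a + b)/2, and mean value is additive over game sums: m(G1 + G2) = m(G1) + m(G2).
Mean of G1 = (7 + (-3))/2 = 4/2 = 2
Mean of G2 = (3 + (-25))/2 = -22/2 = -11
Mean of G1 + G2 = 2 + -11 = -9

-9


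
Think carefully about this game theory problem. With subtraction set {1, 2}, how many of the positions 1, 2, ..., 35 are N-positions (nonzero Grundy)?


Subtraction set S = {1, 2}, so G(n) = n mod 3.
G(n) = 0 when n is a multiple of 3.
Multiples of 3 in [1, 35]: 11
N-positions (nonzero Grundy) = 35 - 11 = 24

24


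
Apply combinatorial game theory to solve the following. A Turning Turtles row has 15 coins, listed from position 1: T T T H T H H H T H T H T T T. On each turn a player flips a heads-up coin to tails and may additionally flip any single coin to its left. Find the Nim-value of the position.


Coins: T T T H T H H H T H T H T T T
Key fact: a single head at position k behaves exactly like a Nim heap of size k (turning it to T and optionally flipping a coin at j < k corresponds to moving the heap from k to j, or to 0), and heads combine as a disjunctive sum (two heads at the same place would cancel, matching j XOR j = 0). So the Nim-value is the XOR of the 1-indexed positions of the heads.
Face-up positions (1-indexed): [4, 6, 7, 8, 10, 12]
XOR 0 with 4: 0 XOR 4 = 4
XOR 4 with 6: 4 XOR 6 = 2
XOR 2 with 7: 2 XOR 7 = 5
XOR 5 with 8: 5 XOR 8 = 13
XOR 13 with 10: 13 XOR 10 = 7
XOR 7 with 12: 7 XOR 12 = 11
Nim-value = 11

11


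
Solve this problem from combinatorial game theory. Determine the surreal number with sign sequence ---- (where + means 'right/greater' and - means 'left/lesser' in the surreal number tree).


Sign expansion: ----
Rule: track bounds (lo, hi), initially (-inf, +inf). On '+', the current value becomes lo and we move to the simplest number in (value, hi): value + 1 if hi = +inf, otherwise the midpoint (value + hi)/2. On '-', the current value becomes hi and we move to value - 1 if lo = -inf, otherwise the midpoint (lo + value)/2.
Start at 0.
Step 1: sign = -, move left. Bounds: (-inf, 0). Value = -1
Step 2: sign = -, move left. Bounds: (-inf, -1). Value = -2
Step 3: sign = -, move left. Bounds: (-inf, -2). Value = -3
Step 4: sign = -, move left. Bounds: (-inf, -3). Value = -4
The surreal number with sign expansion ---- is -4.

-4


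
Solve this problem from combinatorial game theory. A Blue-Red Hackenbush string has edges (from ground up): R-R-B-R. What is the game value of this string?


Edges (from ground): R-R-B-R
By Berlekamp's sign-expansion rule, a Blue-Red Hackenbush stalk has the value of the surreal number whose sign sequence is the edge sequence with B -> + and R -> -.
Sign sequence: --+-
Trace the sign expansion in the surreal number tree, starting from 0:
Edge 1: R (sign -) -> bounds (-inf, 0), value = -1
Edge 2: R (sign -) -> bounds (-inf, -1), value = -2
Edge 3: B (sign +) -> bounds (-2, -1), value = -3/2
Edge 4: R (sign -) -> bounds (-2, -3/2), value = -7/4
Game value = -7/4

-7/4


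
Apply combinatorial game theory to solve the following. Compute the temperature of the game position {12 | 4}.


The game is {12 | 4}, a switch {a | b} with numbers a > b.
Cooling {a | b} by t gives {a - t | b + t}, which stops being hot when a - t = b + t, i.e. at t = (a - b)/2. So the temperature of a switch is (a - b)/2.
Temperature = (Left option - Right option) / 2
= (12 - (4)) / 2
= 8 / 2
= 4

4


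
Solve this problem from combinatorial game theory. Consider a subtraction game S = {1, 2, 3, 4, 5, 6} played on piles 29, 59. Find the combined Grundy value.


Subtraction set: {1, 2, 3, 4, 5, 6}
For this subtraction set, G(n) = n mod 7 (period = max + 1 = 7).
Pile 1 (size 29): G(29) = 29 mod 7 = 1
Pile 2 (size 59): G(59) = 59 mod 7 = 3
Total Grundy value = XOR of all: 1 XOR 3 = 2

2


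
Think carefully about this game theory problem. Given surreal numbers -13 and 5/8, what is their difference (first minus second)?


x = -13, y = 5/8
Converting to common denominator: 8
x = -104/8, y = 5/8
x - y = -13 - 5/8 = -109/8

-109/8


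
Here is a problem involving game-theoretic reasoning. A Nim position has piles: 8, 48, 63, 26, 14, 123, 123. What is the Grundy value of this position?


We need the XOR (exclusive or) of all pile sizes.
After XOR-ing pile 1 (size 8): 0 XOR 8 = 8
After XOR-ing pile 2 (size 48): 8 XOR 48 = 56
After XOR-ing pile 3 (size 63): 56 XOR 63 = 7
After XOR-ing pile 4 (size 26): 7 XOR 26 = 29
After XOR-ing pile 5 (size 14): 29 XOR 14 = 19
After XOR-ing pile 6 (size 123): 19 XOR 123 = 104
After XOR-ing pile 7 (size 123): 104 XOR 123 = 19
The Nim-value of this position is 19.

19


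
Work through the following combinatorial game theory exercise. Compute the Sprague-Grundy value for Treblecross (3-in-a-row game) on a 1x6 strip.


Treblecross: place X on empty cells; 3-in-a-row wins.
Playing within two cells of an existing X lets the opponent win at once, so sensible play treats the cells i-2..i+2 around each X as dead. The player left with no safe cell loses, so this is a normal-play take-away game on strips of safe cells.
Placing X at cell i (0-indexed) of a strip of k safe cells leaves independent strips of sizes max(0, i-2) and max(0, k-i-3). Hence G(k) = mex{ G(max(0,i-2)) XOR G(max(0,k-i-3)) : 0 <= i < k }, with G(0) = 0.
G(1): splits (0,0):0^0=0 -> mex({0}) = 1
G(2): splits (0,0):0^0=0 -> mex({0}) = 1
G(3): splits (0,0):0^0=0 -> mex({0}) = 1
G(4): splits (0,1):0^1=1 (0,0):0^0=0 -> mex({0, 1}) = 2
G(5): splits (0,2):0^1=1 (0,1):0^1=1 (0,0):0^0=0 -> mex({0, 1}) = 2
G(6) = mex({1}) = 0
Therefore G(6) = 0.

0


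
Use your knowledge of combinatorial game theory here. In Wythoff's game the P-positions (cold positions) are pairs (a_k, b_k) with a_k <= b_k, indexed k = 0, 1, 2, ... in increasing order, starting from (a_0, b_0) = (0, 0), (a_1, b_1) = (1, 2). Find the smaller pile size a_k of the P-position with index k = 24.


By Wythoff's theorem, a_k = floor(k * phi) and b_k = floor(k * phi^2) = a_k + k, where phi = (1 + sqrt(5))/2 is the golden ratio.
phi = (1 + sqrt(5))/2 = 1.618034
k = 24
k * phi = 24 * 1.618034 = 38.832816
a_24 = floor(k * phi) = 38

38


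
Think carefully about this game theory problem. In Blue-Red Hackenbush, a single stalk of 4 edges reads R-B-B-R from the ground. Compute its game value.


Edges (from ground): R-B-B-R
By Berlekamp's sign-expansion rule, a Blue-Red Hackenbush stalk has the value of the surreal number whose sign sequence is the edge sequence with B -> + and R -> -.
Sign sequence: -++-
Trace the sign expansion in the surreal number tree, starting from 0:
Edge 1: R (sign -) -> bounds (-inf, 0), value = -1
Edge 2: B (sign +) -> bounds (-1, 0), value = -1/2
Edge 3: B (sign +) -> bounds (-1/2, 0), value = -1/4
Edge 4: R (sign -) -> bounds (-1/2, -1/4), value = -3/8
Game value = -3/8

-3/8


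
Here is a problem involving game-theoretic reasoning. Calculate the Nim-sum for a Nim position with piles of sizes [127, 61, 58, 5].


We need the XOR (exclusive or) of all pile sizes.
After XOR-ing pile 1 (size 127): 0 XOR 127 = 127
After XOR-ing pile 2 (size 61): 127 XOR 61 = 66
After XOR-ing pile 3 (size 58): 66 XOR 58 = 120
After XOR-ing pile 4 (size 5): 120 XOR 5 = 125
The Nim-value of this position is 125.

125


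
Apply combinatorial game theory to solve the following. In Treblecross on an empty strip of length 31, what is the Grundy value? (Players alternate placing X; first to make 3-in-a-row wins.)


Treblecross: place X on empty cells; 3-in-a-row wins.
Playing within two cells of an existing X lets the opponent win at once, so sensible play treats the cells i-2..i+2 around each X as dead. The player left with no safe cell loses, so this is a normal-play take-away game on strips of safe cells.
Placing X at cell i (0-indexed) of a strip of k safe cells leaves independent strips of sizes max(0, i-2) and max(0, k-i-3). Hence G(k) = mex{ G(max(0,i-2)) XOR G(max(0,k-i-3)) : 0 <= i < k }, with G(0) = 0.
G(1): splits (0,0):0^0=0 -> mex({0}) = 1
G(2): splits (0,0):0^0=0 -> mex({0}) = 1
G(3): splits (0,0):0^0=0 -> mex({0}) = 1
G(4): splits (0,1):0^1=1 (0,0):0^0=0 -> mex({0, 1}) = 2
G(5): splits (0,2):0^1=1 (0,1):0^1=1 (0,0):0^0=0 -> mex({0, 1}) = 2
G(6) = mex({1}) = 0
G(7) = mex({0, 1, 2}) = 3
G(8) = mex({0, 1, 2}) = 3
G(9) = mex({0, 2}) = 1
G(10) = mex({0, 2, 3}) = 1
G(11) = mex({0, 3}) = 1
G(12) = mex({1, 3}) = 0
G(13) = mex({0, 1, 2, 3}) = 4
G(14) = mex({0, 1, 2}) = 3
G(15) = mex({0, 1, 2}) = 3
G(16) = mex({0, 1, 2, 4}) = 3
G(17) = mex({0, 1, 3, 4}) = 2
G(18) = mex({0, 1, 3, 4}) = 2
G(19) = mex({0, 1, 3, 5}) = 2
G(20) = mex({0, 1, 2, 3, 5}) = 4
G(21) = mex({0, 1, 2, 3, 5}) = 4
G(22) = mex({1, 2, 6}) = 0
G(23) = mex({0, 1, 2, 3, 4, 6}) = 5
G(24) = mex({0, 1, 2, 3, 4}) = 5
G(25) = mex({0, 1, 3, 4, 7}) = 2
G(26) = mex({0, 1, 3, 4, 5, 7}) = 2
G(27) = mex({0, 1, 3, 5}) = 2
G(28) = mex({0, 1, 2, 5}) = 3
G(29) = mex({0, 1, 2, 4, 5, 6}) = 3
G(30) = mex({1, 2, 4, 6}) = 0
G(31) = mex({0, 1, 2, 3, 4, 6}) = 5
Therefore G(31) = 5.

5


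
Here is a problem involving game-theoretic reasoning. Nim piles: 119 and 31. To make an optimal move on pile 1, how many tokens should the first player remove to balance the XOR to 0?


Piles: 119 and 31
Current XOR: 119 XOR 31 = 104 (non-zero, so this is an N-position).
To make the XOR zero, we need to find a move that balances the piles.
For pile 1 (size 119): target = 119 XOR 104 = 31
We reduce pile 1 from 119 to 31.
Tokens removed: 119 - 31 = 88
Verification: 31 XOR 31 = 0

88


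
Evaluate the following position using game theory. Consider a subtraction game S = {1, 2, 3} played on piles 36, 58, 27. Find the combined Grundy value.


Subtraction set: {1, 2, 3}
For this subtraction set, G(n) = n mod 4 (period = max + 1 = 4).
Pile 1 (size 36): G(36) = 36 mod 4 = 0
Pile 2 (size 58): G(58) = 58 mod 4 = 2
Pile 3 (size 27): G(27) = 27 mod 4 = 3
Total Grundy value = XOR of all: 0 XOR 2 XOR 3 = 1

1


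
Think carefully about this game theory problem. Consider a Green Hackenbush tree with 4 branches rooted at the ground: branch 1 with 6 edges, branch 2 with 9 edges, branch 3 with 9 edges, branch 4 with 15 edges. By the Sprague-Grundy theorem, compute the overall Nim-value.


The tree has 4 branches from the ground vertex.
In Green Hackenbush, the Nim-value of a simple path of length k is k.
Branch 1: length 6, Nim-value = 6
Branch 2: length 9, Nim-value = 9
Branch 3: length 9, Nim-value = 9
Branch 4: length 15, Nim-value = 15
Total Nim-value = XOR of all branch values:
0 XOR 6 = 6
6 XOR 9 = 15
15 XOR 9 = 6
6 XOR 15 = 9
Nim-value of the tree = 9

9


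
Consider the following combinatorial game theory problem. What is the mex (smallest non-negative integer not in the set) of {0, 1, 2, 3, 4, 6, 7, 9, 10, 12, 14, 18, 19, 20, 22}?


Set = {0, 1, 2, 3, 4, 6, 7, 9, 10, 12, 14, 18, 19, 20, 22}
0 is in the set.
1 is in the set.
2 is in the set.
3 is in the set.
4 is in the set.
5 is NOT in the set. This is the mex.
mex = 5

5


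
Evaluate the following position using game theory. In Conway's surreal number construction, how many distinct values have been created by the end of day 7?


Day 0: {|} = 0 is born. Count = 1.
Day n: the number of surreal numbers born by day n is 2^(n+1) - 1.
By day 0: 2^1 - 1 = 1
By day 1: 2^2 - 1 = 3
By day 2: 2^3 - 1 = 7
By day 3: 2^4 - 1 = 15
By day 4: 2^5 - 1 = 31
By day 5: 2^6 - 1 = 63
By day 6: 2^7 - 1 = 127
By day 7: 2^8 - 1 = 255
By day 7: 255 surreal numbers.

255


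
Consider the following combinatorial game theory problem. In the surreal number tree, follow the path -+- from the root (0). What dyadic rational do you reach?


Sign expansion: -+-
Rule: track bounds (lo, hi), initially (-inf, +inf). On '+', the current value becomes lo and we move to the simplest number in (value, hi): value + 1 if hi = +inf, otherwise the midpoint (value + hi)/2. On '-', the current value becomes hi and we move to value - 1 if lo = -inf, otherwise the midpoint (lo + value)/2.
Start at 0.
Step 1: sign = -, move left. Bounds: (-inf, 0). Value = -1
Step 2: sign = +, move right. Bounds: (-1, 0). Value = -1/2
Step 3: sign = -, move left. Bounds: (-1, -1/2). Value = -3/4
The surreal number with sign expansion -+- is -3/4.

-3/4


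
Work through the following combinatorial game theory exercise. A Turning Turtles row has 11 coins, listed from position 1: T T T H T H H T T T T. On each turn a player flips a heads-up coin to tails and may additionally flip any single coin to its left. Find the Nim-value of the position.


Coins: T T T H T H H T T T T
Key fact: a single head at position k behaves exactly like a Nim heap of size k (turning it to T and optionally flipping a coin at j < k corresponds to moving the heap from k to j, or to 0), and heads combine as a disjunctive sum (two heads at the same place would cancel, matching j XOR j = 0). So the Nim-value is the XOR of the 1-indexed positions of the heads.
Face-up positions (1-indexed): [4, 6, 7]
XOR 0 with 4: 0 XOR 4 = 4
XOR 4 with 6: 4 XOR 6 = 2
XOR 2 with 7: 2 XOR 7 = 5
Nim-value = 5

5


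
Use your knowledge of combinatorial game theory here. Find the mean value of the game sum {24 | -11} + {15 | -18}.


G1 = {24 | -11}, G2 = {15 | -18}
Each is a switch {a | b} with numbers a > b; its mean value is (a + b)/2, and mean value is additive over game sums: m(G1 + G2) = m(G1) + m(G2).
Mean of G1 = (24 + (-11))/2 = 13/2 = 13/2
Mean of G2 = (15 + (-18))/2 = -3/2 = -3/2
Mean of G1 + G2 = 13/2 + -3/2 = 5

5


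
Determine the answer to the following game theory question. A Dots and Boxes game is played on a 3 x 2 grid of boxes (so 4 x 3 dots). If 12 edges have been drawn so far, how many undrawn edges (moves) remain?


Grid: 3 x 2 boxes, i.e. 4 rows and 3 columns of dots.
Horizontal edges: (rows + 1) * cols = 4 * 2 = 8
Vertical edges: rows * (cols + 1) = 3 * 3 = 9
Total edges: 8 + 9 = 17
Edges drawn: 12
Remaining: 17 - 12 = 5

5


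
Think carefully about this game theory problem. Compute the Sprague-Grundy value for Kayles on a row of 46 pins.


Kayles: a move removes 1 or 2 adjacent pins from a contiguous row.
Removing pins from a row of k leaves two independent rows (a, b) with a + b = k - 1 (one pin) or a + b = k - 2 (two pins); an end removal gives a = 0.
By Sprague-Grundy, G(k) = mex{ G(a) XOR G(b) } over all these splits. G(0) = 0.
G(1): splits (0,0):0^0=0 -> mex({0}) = 1
G(2): splits (0,1):0^1=1 (0,0):0^0=0 -> mex({0, 1}) = 2
G(3): splits (0,2):0^2=2 (1,1):1^1=0 (0,1):0^1=1 -> mex({0, 1, 2}) = 3
G(4): splits (0,3):0^3=3 (1,2):1^2=3 (0,2):0^2=2 (1,1):1^1=0 -> mex({0, 2, 3}) = 1
G(5): splits (0,4):0^1=1 (1,3):1^3=2 (2,2):2^2=0 (0,3):0^3=3 (1,2):1^2=3 -> mex({0, 1, 2, 3}) = 4
G(6) = mex({0, 1, 2, 4}) = 3
G(7) = mex({0, 1, 3, 4, 5}) = 2
G(8) = mex({0, 2, 3, 5, 6}) = 1
G(9) = mex({0, 1, 2, 3, 6, 7}) = 4
G(10) = mex({0, 1, 3, 4, 5, 7}) = 2
G(11) = mex({0, 1, 2, 3, 4, 5}) = 6
G(12) = mex({0, 1, 2, 3, 5, 6, 7}) = 4
G(13) = mex({0, 2, 3, 4, 6, 7}) = 1
G(14) = mex({0, 1, 4, 5, 6, 7}) = 2
G(15) = mex({0, 1, 2, 3, 4, 5, 6}) = 7
G(16) = mex({0, 2, 3, 5, 6, 7}) = 1
G(17) = mex({0, 1, 2, 3, 5, 6, 7}) = 4
G(18) = mex({0, 1, 2, 4, 5, 6}) = 3
G(19) = mex({0, 1, 3, 4, 5, 7}) = 2
G(20) = mex({0, 2, 3, 4, 5, 6, 7}) = 1
G(21) = mex({0, 1, 2, 3, 5, 6, 7}) = 4
G(22) = mex({0, 1, 2, 3, 4, 5, 7}) = 6
G(23) = mex({0, 1, 2, 3, 4, 5, 6}) = 7
G(24) = mex({0, 1, 2, 3, 5, 6, 7}) = 4
G(25) = mex({0, 2, 3, 4, 6, 7}) = 1
G(26) = mex({0, 1, 3, 4, 5, 6, 7}) = 2
G(27) = mex({0, 1, 2, 3, 4, 5, 6, 7}) = 8
G(28) = mex({0, 1, 2, 3, 4, 6, 7, 8}) = 5
G(29) = mex({0, 1, 2, 3, 5, 6, 7, 8, 9}) = 4
G(30) = mex({0, 1, 2, 3, 4, 5, 6, 9, 10}) = 7
G(31) = mex({0, 1, 3, 4, 5, 7, 10, 11}) = 2
G(32) = mex({0, 2, 3, 4, 5, 6, 7, 9, 11}) = 1
G(33) = mex({0, 1, 2, 3, 4, 5, 6, 7, 9, 12}) = 8
G(34) = mex({0, 1, 2, 3, 4, 5, 7, 8, 11, 12}) = 6
G(35) = mex({0, 1, 2, 3, 4, 5, 6, 8, 9, 10, 11}) = 7
G(36) = mex({0, 1, 2, 3, 5, 6, 7, 9, 10}) = 4
G(37) = mex({0, 2, 3, 4, 6, 7, 9, 10, 11, 12}) = 1
G(38) = mex({0, 1, 3, 4, 5, 6, 7, 9, 10, 11, 12}) = 2
G(39) = mex({0, 1, 2, 4, 5, 6, 7, 9, 10, 12, 14}) = 3
G(40) = mex({0, 2, 3, 4, 6, 7, 11, 12, 14}) = 1
G(41) = mex({0, 1, 2, 3, 5, 6, 7, 9, 10, 11, 12}) = 4
G(42) = mex({0, 1, 2, 3, 4, 5, 6, 9, 10}) = 7
G(43) = mex({0, 1, 3, 4, 5, 7, 9, 10, 12, 15}) = 2
G(44) = mex({0, 2, 3, 4, 5, 6, 7, 9, 10, 12, 15}) = 1
G(45) = mex({0, 1, 2, 3, 4, 5, 6, 7, 9, 10, 12, 14}) = 8
G(46) = mex({0, 1, 3, 4, 5, 7, 8, 11, 12, 14}) = 2
Therefore G(46) = 2.

2


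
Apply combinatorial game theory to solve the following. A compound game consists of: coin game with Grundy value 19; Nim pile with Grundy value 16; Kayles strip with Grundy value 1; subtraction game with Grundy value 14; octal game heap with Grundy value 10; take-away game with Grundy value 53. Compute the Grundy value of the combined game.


By the Sprague-Grundy theorem, the Grundy value of a sum of games is the XOR of individual Grundy values.
coin game: Grundy value = 19. Running XOR: 0 XOR 19 = 19
Nim pile: Grundy value = 16. Running XOR: 19 XOR 16 = 3
Kayles strip: Grundy value = 1. Running XOR: 3 XOR 1 = 2
subtraction game: Grundy value = 14. Running XOR: 2 XOR 14 = 12
octal game heap: Grundy value = 10. Running XOR: 12 XOR 10 = 6
take-away game: Grundy value = 53. Running XOR: 6 XOR 53 = 51
The combined Grundy value is 51.

51


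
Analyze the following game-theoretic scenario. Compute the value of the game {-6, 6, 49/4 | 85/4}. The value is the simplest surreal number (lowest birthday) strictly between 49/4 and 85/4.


Left options: {-6, 6, 49/4}, max = 49/4
Right options: {85/4}, min = 85/4
All options are numbers and max(Left) < min(Right), so by the simplicity theorem the value is the simplest (earliest-born) number strictly between 49/4 and 85/4.
Integers 13 through 21 all lie strictly between 49/4 and 85/4.
Among integers, the simplest (lowest birthday = smallest |n|; 0 is born on day 0, +-n on day n) is 13.
No non-integer in the interval can be simpler: if x is a non-integer in the interval, then floor(x) or ceil(x) also lies in the interval (the interval contains an integer), and both are proper prefixes of x's sign expansion, i.e. born earlier. So the game value is 13.
Game value = 13

13


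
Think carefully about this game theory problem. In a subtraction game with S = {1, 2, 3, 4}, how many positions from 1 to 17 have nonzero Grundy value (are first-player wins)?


Subtraction set S = {1, 2, 3, 4}, so G(n) = n mod 5.
G(n) = 0 when n is a multiple of 5.
Multiples of 5 in [1, 17]: 3
N-positions (nonzero Grundy) = 17 - 3 = 14

14


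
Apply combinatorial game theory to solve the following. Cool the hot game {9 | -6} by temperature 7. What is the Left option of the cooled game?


Original game: {9 | -6} (a switch {a | b} with a > b).
Cooling by t (for t below the temperature (a - b)/2 = 15/2) taxes each move by t: {a | b} cooled by t is {a - t | b + t}.
Cooling amount: t = 7
Cooled Left option: 9 - 7 = 2
Cooled Right option: -6 + 7 = 1
Cooled game: {2 | 1}
Left option = 2

2


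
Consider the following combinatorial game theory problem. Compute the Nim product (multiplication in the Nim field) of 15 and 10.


Nim multiplication is bilinear over XOR: (u XOR v) * w = (u*w) XOR (v*w).
So we split each operand into its bit components and XOR the pairwise Nim products.
15 = 1 + 2 + 4 + 8 (as XOR of powers of 2).
10 = 2 + 8 (as XOR of powers of 2).
Using the standard Nim-product table on single bits:
  2*2 = 3,   2*4 = 8,   2*8 = 12,
  4*4 = 6,   4*8 = 11,  8*8 = 13,
and  1*x = x (identity), k*l = l*k (commutative).
Pairwise Nim products:
  1 * 2 = 2
  1 * 8 = 8
  2 * 2 = 3
  2 * 8 = 12
  4 * 2 = 8
  4 * 8 = 11
  8 * 2 = 12
  8 * 8 = 13
XOR them: 2 XOR 8 XOR 3 XOR 12 XOR 8 XOR 11 XOR 12 XOR 13 = 7.
Result: 15 * 10 = 7 (in Nim).

7


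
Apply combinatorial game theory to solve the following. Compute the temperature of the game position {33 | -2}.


The game is {33 | -2}, a switch {a | b} with numbers a > b.
Cooling {a | b} by t gives {a - t | b + t}, which stops being hot when a - t = b + t, i.e. at t = (a - b)/2. So the temperature of a switch is (a - b)/2.
Temperature = (Left option - Right option) / 2
= (33 - (-2)) / 2
= 35 / 2
= 35/2

35/2


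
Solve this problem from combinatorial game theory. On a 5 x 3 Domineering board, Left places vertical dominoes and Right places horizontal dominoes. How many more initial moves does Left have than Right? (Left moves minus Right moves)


Board is 5 x 3 (rows x cols).
Left (vertical) placements: (rows-1) * cols = 4 * 3 = 12
Right (horizontal) placements: rows * (cols-1) = 5 * 2 = 10
Advantage = Left - Right = 12 - 10 = 2

2


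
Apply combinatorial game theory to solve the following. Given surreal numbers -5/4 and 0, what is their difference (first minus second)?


x = -5/4, y = 0
Converting to common denominator: 4
x = -5/4, y = 0/4
x - y = -5/4 - 0 = -5/4

-5/4


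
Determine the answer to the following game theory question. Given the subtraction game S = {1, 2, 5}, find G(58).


The subtraction set is S = {1, 2, 5}.
G(k) = mex{ G(k - s) : s in S, s <= k }. We compute iteratively: G(0) = 0.
G(1) = mex({0}) = 1
G(2) = mex({0, 1}) = 2
G(3) = mex({1, 2}) = 0
G(4) = mex({0, 2}) = 1
G(5) = mex({0, 1}) = 2
G(6) = mex({1, 2}) = 0
G(7) = mex({0, 2}) = 1
Observe that G(3)..G(7) = 0, 1, 2, 0, 1 repeats G(0)..G(4) = 0, 1, 2, 0, 1.
For k >= max(S) = 5, G(k) is determined by the previous 5 values G(k-5)..G(k-1); a window of 5 consecutive values has recurred shifted by 3, so by induction G(k + 3) = G(k) for all k >= 0: the sequence is periodic from the start with period 3.
One period: G(0..2) = 0, 1, 2.
58 mod 3 = 1, so G(58) = G(1) = 1.

1


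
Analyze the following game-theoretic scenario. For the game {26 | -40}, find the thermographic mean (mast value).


Game = {26 | -40}, a switch {a | b} with numbers a > b.
Its thermograph has left wall a - t and right wall b + t, which meet at t = (a - b)/2, where both equal (a + b)/2. So the mast (mean value) is at (a + b)/2.
Mean = (26 + (-40))/2 = -14/2 = -7

-7


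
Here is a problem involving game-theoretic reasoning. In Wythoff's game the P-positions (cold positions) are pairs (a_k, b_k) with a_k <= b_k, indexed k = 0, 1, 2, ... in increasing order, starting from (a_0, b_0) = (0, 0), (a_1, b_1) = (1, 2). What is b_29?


By Wythoff's theorem, a_k = floor(k * phi) and b_k = floor(k * phi^2) = a_k + k, where phi = (1 + sqrt(5))/2 is the golden ratio.
phi = (1 + sqrt(5))/2 = 1.618034
phi^2 = phi + 1 = 2.618034
k = 29
k * phi^2 = 29 * 2.618034 = 75.922986
b_29 = floor(k * phi^2) = 75 (check: a_29 + k = 46 + 29 = 75)

75


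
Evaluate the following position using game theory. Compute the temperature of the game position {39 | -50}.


The game is {39 | -50}, a switch {a | b} with numbers a > b.
Cooling {a | b} by t gives {a - t | b + t}, which stops being hot when a - t = b + t, i.e. at t = (a - b)/2. So the temperature of a switch is (a - b)/2.
Temperature = (Left option - Right option) / 2
= (39 - (-50)) / 2
= 89 / 2
= 89/2

89/2


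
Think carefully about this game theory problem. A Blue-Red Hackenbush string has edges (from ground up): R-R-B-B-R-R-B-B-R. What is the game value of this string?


Edges (from ground): R-R-B-B-R-R-B-B-R
By Berlekamp's sign-expansion rule, a Blue-Red Hackenbush stalk has the value of the surreal number whose sign sequence is the edge sequence with B -> + and R -> -.
Sign sequence: --++--++-
Trace the sign expansion in the surreal number tree, starting from 0:
Edge 1: R (sign -) -> bounds (-inf, 0), value = -1
Edge 2: R (sign -) -> bounds (-inf, -1), value = -2
Edge 3: B (sign +) -> bounds (-2, -1), value = -3/2
Edge 4: B (sign +) -> bounds (-3/2, -1), value = -5/4
Edge 5: R (sign -) -> bounds (-3/2, -5/4), value = -11/8
Edge 6: R (sign -) -> bounds (-3/2, -11/8), value = -23/16
Edge 7: B (sign +) -> bounds (-23/16, -11/8), value = -45/32
Edge 8: B (sign +) -> bounds (-45/32, -11/8), value = -89/64
Edge 9: R (sign -) -> bounds (-45/32, -89/64), value = -179/128
Game value = -179/128

-179/128


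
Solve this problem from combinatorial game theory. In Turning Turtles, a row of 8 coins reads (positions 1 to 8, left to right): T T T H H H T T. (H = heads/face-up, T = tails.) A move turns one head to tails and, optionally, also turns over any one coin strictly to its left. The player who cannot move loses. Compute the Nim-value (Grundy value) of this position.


Coins: T T T H H H T T
Key fact: a single head at position k behaves exactly like a Nim heap of size k (turning it to T and optionally flipping a coin at j < k corresponds to moving the heap from k to j, or to 0), and heads combine as a disjunctive sum (two heads at the same place would cancel, matching j XOR j = 0). So the Nim-value is the XOR of the 1-indexed positions of the heads.
Face-up positions (1-indexed): [4, 5, 6]
XOR 0 with 4: 0 XOR 4 = 4
XOR 4 with 5: 4 XOR 5 = 1
XOR 1 with 6: 1 XOR 6 = 7
Nim-value = 7

7


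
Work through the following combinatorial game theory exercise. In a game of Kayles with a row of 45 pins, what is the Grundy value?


Kayles: a move removes 1 or 2 adjacent pins from a contiguous row.
Removing pins from a row of k leaves two independent rows (a, b) with a + b = k - 1 (one pin) or a + b = k - 2 (two pins); an end removal gives a = 0.
By Sprague-Grundy, G(k) = mex{ G(a) XOR G(b) } over all these splits. G(0) = 0.
G(1): splits (0,0):0^0=0 -> mex({0}) = 1
G(2): splits (0,1):0^1=1 (0,0):0^0=0 -> mex({0, 1}) = 2
G(3): splits (0,2):0^2=2 (1,1):1^1=0 (0,1):0^1=1 -> mex({0, 1, 2}) = 3
G(4): splits (0,3):0^3=3 (1,2):1^2=3 (0,2):0^2=2 (1,1):1^1=0 -> mex({0, 2, 3}) = 1
G(5): splits (0,4):0^1=1 (1,3):1^3=2 (2,2):2^2=0 (0,3):0^3=3 (1,2):1^2=3 -> mex({0, 1, 2, 3}) = 4
G(6) = mex({0, 1, 2, 4}) = 3
G(7) = mex({0, 1, 3, 4, 5}) = 2
G(8) = mex({0, 2, 3, 5, 6}) = 1
G(9) = mex({0, 1, 2, 3, 6, 7}) = 4
G(10) = mex({0, 1, 3, 4, 5, 7}) = 2
G(11) = mex({0, 1, 2, 3, 4, 5}) = 6
G(12) = mex({0, 1, 2, 3, 5, 6, 7}) = 4
G(13) = mex({0, 2, 3, 4, 6, 7}) = 1
G(14) = mex({0, 1, 4, 5, 6, 7}) = 2
G(15) = mex({0, 1, 2, 3, 4, 5, 6}) = 7
G(16) = mex({0, 2, 3, 5, 6, 7}) = 1
G(17) = mex({0, 1, 2, 3, 5, 6, 7}) = 4
G(18) = mex({0, 1, 2, 4, 5, 6}) = 3
G(19) = mex({0, 1, 3, 4, 5, 7}) = 2
G(20) = mex({0, 2, 3, 4, 5, 6, 7}) = 1
G(21) = mex({0, 1, 2, 3, 5, 6, 7}) = 4
G(22) = mex({0, 1, 2, 3, 4, 5, 7}) = 6
G(23) = mex({0, 1, 2, 3, 4, 5, 6}) = 7
G(24) = mex({0, 1, 2, 3, 5, 6, 7}) = 4
G(25) = mex({0, 2, 3, 4, 6, 7}) = 1
G(26) = mex({0, 1, 3, 4, 5, 6, 7}) = 2
G(27) = mex({0, 1, 2, 3, 4, 5, 6, 7}) = 8
G(28) = mex({0, 1, 2, 3, 4, 6, 7, 8}) = 5
G(29) = mex({0, 1, 2, 3, 5, 6, 7, 8, 9}) = 4
G(30) = mex({0, 1, 2, 3, 4, 5, 6, 9, 10}) = 7
G(31) = mex({0, 1, 3, 4, 5, 7, 10, 11}) = 2
G(32) = mex({0, 2, 3, 4, 5, 6, 7, 9, 11}) = 1
G(33) = mex({0, 1, 2, 3, 4, 5, 6, 7, 9, 12}) = 8
G(34) = mex({0, 1, 2, 3, 4, 5, 7, 8, 11, 12}) = 6
G(35) = mex({0, 1, 2, 3, 4, 5, 6, 8, 9, 10, 11}) = 7
G(36) = mex({0, 1, 2, 3, 5, 6, 7, 9, 10}) = 4
G(37) = mex({0, 2, 3, 4, 6, 7, 9, 10, 11, 12}) = 1
G(38) = mex({0, 1, 3, 4, 5, 6, 7, 9, 10, 11, 12}) = 2
G(39) = mex({0, 1, 2, 4, 5, 6, 7, 9, 10, 12, 14}) = 3
G(40) = mex({0, 2, 3, 4, 6, 7, 11, 12, 14}) = 1
G(41) = mex({0, 1, 2, 3, 5, 6, 7, 9, 10, 11, 12}) = 4
G(42) = mex({0, 1, 2, 3, 4, 5, 6, 9, 10}) = 7
G(43) = mex({0, 1, 3, 4, 5, 7, 9, 10, 12, 15}) = 2
G(44) = mex({0, 2, 3, 4, 5, 6, 7, 9, 10, 12, 15}) = 1
G(45) = mex({0, 1, 2, 3, 4, 5, 6, 7, 9, 10, 12, 14}) = 8
Therefore G(45) = 8.

8


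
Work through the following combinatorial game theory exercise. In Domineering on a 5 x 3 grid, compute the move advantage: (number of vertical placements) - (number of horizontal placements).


Board is 5 x 3 (rows x cols).
Left (vertical) placements: (rows-1) * cols = 4 * 3 = 12
Right (horizontal) placements: rows * (cols-1) = 5 * 2 = 10
Advantage = Left - Right = 12 - 10 = 2

2


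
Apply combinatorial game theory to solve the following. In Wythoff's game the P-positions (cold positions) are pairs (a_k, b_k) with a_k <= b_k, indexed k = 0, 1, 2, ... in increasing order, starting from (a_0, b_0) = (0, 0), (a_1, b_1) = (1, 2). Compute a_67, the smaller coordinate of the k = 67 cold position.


By Wythoff's theorem, a_k = floor(k * phi) and b_k = floor(k * phi^2) = a_k + k, where phi = (1 + sqrt(5))/2 is the golden ratio.
phi = (1 + sqrt(5))/2 = 1.618034
k = 67
k * phi = 67 * 1.618034 = 108.408277
a_67 = floor(k * phi) = 108

108


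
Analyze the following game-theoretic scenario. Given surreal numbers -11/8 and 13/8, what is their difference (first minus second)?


x = -11/8, y = 13/8
Converting to common denominator: 8
x = -11/8, y = 13/8
x - y = -11/8 - 13/8 = -3

-3


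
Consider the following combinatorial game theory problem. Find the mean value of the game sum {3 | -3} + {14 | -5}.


G1 = {3 | -3}, G2 = {14 | -5}
Each is a switch {a | b} with numbers a > b; its mean value is (a + b)/2, and mean value is additive over game sums: m(G1 + G2) = m(G1) + m(G2).
Mean of G1 = (3 + (-3))/2 = 0/2 = 0
Mean of G2 = (14 + (-5))/2 = 9/2 = 9/2
Mean of G1 + G2 = 0 + 9/2 = 9/2

9/2


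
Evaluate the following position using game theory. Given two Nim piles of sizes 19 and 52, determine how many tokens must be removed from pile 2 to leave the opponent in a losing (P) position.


Piles: 19 and 52
Current XOR: 19 XOR 52 = 39 (non-zero, so this is an N-position).
To make the XOR zero, we need to find a move that balances the piles.
For pile 2 (size 52): target = 52 XOR 39 = 19
We reduce pile 2 from 52 to 19.
Tokens removed: 52 - 19 = 33
Verification: 19 XOR 19 = 0

33


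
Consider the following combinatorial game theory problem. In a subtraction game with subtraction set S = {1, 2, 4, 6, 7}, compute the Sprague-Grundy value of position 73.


The subtraction set is S = {1, 2, 4, 6, 7}.
G(k) = mex{ G(k - s) : s in S, s <= k }. We compute iteratively: G(0) = 0.
G(1) = mex({0}) = 1
G(2) = mex({0, 1}) = 2
G(3) = mex({1, 2}) = 0
G(4) = mex({0, 2}) = 1
G(5) = mex({0, 1}) = 2
G(6) = mex({0, 1, 2}) = 3
G(7) = mex({0, 1, 2, 3}) = 4
G(8) = mex({1, 2, 3, 4}) = 0
G(9) = mex({0, 2, 4}) = 1
G(10) = mex({0, 1, 3}) = 2
G(11) = mex({1, 2, 4}) = 0
G(12) = mex({0, 2, 3}) = 1
G(13) = mex({0, 1, 3, 4}) = 2
G(14) = mex({0, 1, 2, 4}) = 3
Observe that G(8)..G(14) = 0, 1, 2, 0, 1, 2, 3 repeats G(0)..G(6) = 0, 1, 2, 0, 1, 2, 3.
For k >= max(S) = 7, G(k) is determined by the previous 7 values G(k-7)..G(k-1); a window of 7 consecutive values has recurred shifted by 8, so by induction G(k + 8) = G(k) for all k >= 0: the sequence is periodic from the start with period 8.
One period: G(0..7) = 0, 1, 2, 0, 1, 2, 3, 4.
73 mod 8 = 1, so G(73) = G(1) = 1.

1


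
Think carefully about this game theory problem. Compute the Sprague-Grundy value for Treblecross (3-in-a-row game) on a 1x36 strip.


Treblecross: place X on empty cells; 3-in-a-row wins.
Playing within two cells of an existing X lets the opponent win at once, so sensible play treats the cells i-2..i+2 around each X as dead. The player left with no safe cell loses, so this is a normal-play take-away game on strips of safe cells.
Placing X at cell i (0-indexed) of a strip of k safe cells leaves independent strips of sizes max(0, i-2) and max(0, k-i-3). Hence G(k) = mex{ G(max(0,i-2)) XOR G(max(0,k-i-3)) : 0 <= i < k }, with G(0) = 0.
G(1): splits (0,0):0^0=0 -> mex({0}) = 1
G(2): splits (0,0):0^0=0 -> mex({0}) = 1
G(3): splits (0,0):0^0=0 -> mex({0}) = 1
G(4): splits (0,1):0^1=1 (0,0):0^0=0 -> mex({0, 1}) = 2
G(5): splits (0,2):0^1=1 (0,1):0^1=1 (0,0):0^0=0 -> mex({0, 1}) = 2
G(6) = mex({1}) = 0
G(7) = mex({0, 1, 2}) = 3
G(8) = mex({0, 1, 2}) = 3
G(9) = mex({0, 2}) = 1
G(10) = mex({0, 2, 3}) = 1
G(11) = mex({0, 3}) = 1
G(12) = mex({1, 3}) = 0
G(13) = mex({0, 1, 2, 3}) = 4
G(14) = mex({0, 1, 2}) = 3
G(15) = mex({0, 1, 2}) = 3
G(16) = mex({0, 1, 2, 4}) = 3
G(17) = mex({0, 1, 3, 4}) = 2
G(18) = mex({0, 1, 3, 4}) = 2
G(19) = mex({0, 1, 3, 5}) = 2
G(20) = mex({0, 1, 2, 3, 5}) = 4
G(21) = mex({0, 1, 2, 3, 5}) = 4
G(22) = mex({1, 2, 6}) = 0
G(23) = mex({0, 1, 2, 3, 4, 6}) = 5
G(24) = mex({0, 1, 2, 3, 4}) = 5
G(25) = mex({0, 1, 3, 4, 7}) = 2
G(26) = mex({0, 1, 3, 4, 5, 7}) = 2
G(27) = mex({0, 1, 3, 5}) = 2
G(28) = mex({0, 1, 2, 5}) = 3
G(29) = mex({0, 1, 2, 4, 5, 6}) = 3
G(30) = mex({1, 2, 4, 6}) = 0
G(31) = mex({0, 1, 2, 3, 4, 6}) = 5
G(32) = mex({1, 2, 3, 4, 7}) = 0
G(33) = mex({0, 3, 7}) = 1
G(34) = mex({0, 2, 3, 5, 7}) = 1
G(35) = mex({0, 2, 3, 5, 6}) = 1
G(36) = mex({0, 1, 2, 5, 6}) = 3
Therefore G(36) = 3.

3


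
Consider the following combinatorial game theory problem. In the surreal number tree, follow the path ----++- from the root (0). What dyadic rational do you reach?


Sign expansion: ----++-
Rule: track bounds (lo, hi), initially (-inf, +inf). On '+', the current value becomes lo and we move to the simplest number in (value, hi): value + 1 if hi = +inf, otherwise the midpoint (value + hi)/2. On '-', the current value becomes hi and we move to value - 1 if lo = -inf, otherwise the midpoint (lo + value)/2.
Start at 0.
Step 1: sign = -, move left. Bounds: (-inf, 0). Value = -1
Step 2: sign = -, move left. Bounds: (-inf, -1). Value = -2
Step 3: sign = -, move left. Bounds: (-inf, -2). Value = -3
Step 4: sign = -, move left. Bounds: (-inf, -3). Value = -4
Step 5: sign = +, move right. Bounds: (-4, -3). Value = -7/2
Step 6: sign = +, move right. Bounds: (-7/2, -3). Value = -13/4
Step 7: sign = -, move left. Bounds: (-7/2, -13/4). Value = -27/8
The surreal number with sign expansion ----++- is -27/8.

-27/8


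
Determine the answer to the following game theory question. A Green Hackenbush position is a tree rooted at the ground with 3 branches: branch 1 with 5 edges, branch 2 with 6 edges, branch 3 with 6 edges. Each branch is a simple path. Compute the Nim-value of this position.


The tree has 3 branches from the ground vertex.
In Green Hackenbush, the Nim-value of a simple path of length k is k.
Branch 1: length 5, Nim-value = 5
Branch 2: length 6, Nim-value = 6
Branch 3: length 6, Nim-value = 6
Total Nim-value = XOR of all branch values:
0 XOR 5 = 5
5 XOR 6 = 3
3 XOR 6 = 5
Nim-value of the tree = 5

5


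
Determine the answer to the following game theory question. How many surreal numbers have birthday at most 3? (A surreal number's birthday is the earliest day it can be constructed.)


Day 0: {|} = 0 is born. Count = 1.
Day n: the number of surreal numbers born by day n is 2^(n+1) - 1.
By day 0: 2^1 - 1 = 1
By day 1: 2^2 - 1 = 3
By day 2: 2^3 - 1 = 7
By day 3: 2^4 - 1 = 15
By day 3: 15 surreal numbers.

15


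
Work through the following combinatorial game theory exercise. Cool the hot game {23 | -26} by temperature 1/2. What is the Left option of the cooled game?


Original game: {23 | -26} (a switch {a | b} with a > b).
Cooling by t (for t below the temperature (a - b)/2 = 49/2) taxes each move by t: {a | b} cooled by t is {a - t | b + t}.
Cooling amount: t = 1/2
Cooled Left option: 23 - 1/2 = 45/2
Cooled Right option: -26 + 1/2 = -51/2
Cooled game: {45/2 | -51/2}
Left option = 45/2

45/2


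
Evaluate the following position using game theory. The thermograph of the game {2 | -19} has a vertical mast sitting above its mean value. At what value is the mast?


Game = {2 | -19}, a switch {a | b} with numbers a > b.
Its thermograph has left wall a - t and right wall b + t, which meet at t = (a - b)/2, where both equal (a + b)/2. So the mast (mean value) is at (a + b)/2.
Mean = (2 + (-19))/2 = -17/2 = -17/2

-17/2


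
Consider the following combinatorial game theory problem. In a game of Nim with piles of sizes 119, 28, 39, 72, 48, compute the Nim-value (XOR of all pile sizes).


We need the XOR (exclusive or) of all pile sizes.
After XOR-ing pile 1 (size 119): 0 XOR 119 = 119
After XOR-ing pile 2 (size 28): 119 XOR 28 = 107
After XOR-ing pile 3 (size 39): 107 XOR 39 = 76
After XOR-ing pile 4 (size 72): 76 XOR 72 = 4
After XOR-ing pile 5 (size 48): 4 XOR 48 = 52
The Nim-value of this position is 52.

52


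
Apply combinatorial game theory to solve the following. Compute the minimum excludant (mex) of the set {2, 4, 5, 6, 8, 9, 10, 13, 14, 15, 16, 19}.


Set = {2, 4, 5, 6, 8, 9, 10, 13, 14, 15, 16, 19}
0 is NOT in the set. This is the mex.
mex = 0

0


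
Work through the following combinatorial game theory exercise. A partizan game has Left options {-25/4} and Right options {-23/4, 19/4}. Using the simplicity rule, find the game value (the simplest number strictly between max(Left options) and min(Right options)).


Left options: {-25/4}, max = -25/4
Right options: {-23/4, 19/4}, min = -23/4
All options are numbers and max(Left) < min(Right), so by the simplicity theorem the value is the simplest (earliest-born) number strictly between -25/4 and -23/4.
The only integer strictly between -25/4 and -23/4 is -6.
No non-integer in the interval can be simpler: if x is a non-integer in the interval, then floor(x) or ceil(x) also lies in the interval (the interval contains an integer), and both are proper prefixes of x's sign expansion, i.e. born earlier. So the game value is -6.
Game value = -6

-6
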